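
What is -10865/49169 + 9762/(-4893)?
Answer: -177716741/80194639 ≈ -2.2161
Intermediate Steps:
-10865/49169 + 9762/(-4893) = -10865*1/49169 + 9762*(-1/4893) = -10865/49169 - 3254/1631 = -177716741/80194639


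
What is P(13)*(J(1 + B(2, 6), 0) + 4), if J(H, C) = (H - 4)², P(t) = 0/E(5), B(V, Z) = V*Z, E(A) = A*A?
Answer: 0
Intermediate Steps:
E(A) = A²
P(t) = 0 (P(t) = 0/(5²) = 0/25 = 0*(1/25) = 0)
J(H, C) = (-4 + H)²
P(13)*(J(1 + B(2, 6), 0) + 4) = 0*((-4 + (1 + 2*6))² + 4) = 0*((-4 + (1 + 12))² + 4) = 0*((-4 + 13)² + 4) = 0*(9² + 4) = 0*(81 + 4) = 0*85 = 0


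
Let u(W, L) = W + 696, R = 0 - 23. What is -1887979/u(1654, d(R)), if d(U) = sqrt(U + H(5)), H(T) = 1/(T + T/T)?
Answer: -1887979/2350 ≈ -803.40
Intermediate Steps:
R = -23
H(T) = 1/(1 + T) (H(T) = 1/(T + 1) = 1/(1 + T))
d(U) = sqrt(1/6 + U) (d(U) = sqrt(U + 1/(1 + 5)) = sqrt(U + 1/6) = sqrt(1/6 + U))
u(W, L) = 696 + W
-1887979/u(1654, d(R)) = -1887979/(696 + 1654) = -1887979/2350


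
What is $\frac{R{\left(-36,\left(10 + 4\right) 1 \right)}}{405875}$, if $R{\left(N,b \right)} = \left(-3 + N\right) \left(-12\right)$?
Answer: $\frac{468}{405875} \approx 0.0011531$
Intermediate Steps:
$R{\left(N,b \right)} = 36 - 12 N$
$\frac{R{\left(-36,\left(10 + 4\right) 1 \right)}}{405875} = \frac{36 - -432}{405875} = \left(36 + 432\right) \frac{1}{405875} = 468 \cdot \frac{1}{405875} = \frac{468}{405875}$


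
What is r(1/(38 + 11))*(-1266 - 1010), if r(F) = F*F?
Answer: -2276/2401 ≈ -0.94794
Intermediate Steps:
r(F) = F**2
r(1/(38 + 11))*(-1266 - 1010) = (1/(38 + 11))**2*(-1266 - 1010) = (1/49)**2*(-2276) = (1/2401)*(-2276) = -2276/2401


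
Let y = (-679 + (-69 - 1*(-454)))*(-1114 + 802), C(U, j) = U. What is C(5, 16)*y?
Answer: 458640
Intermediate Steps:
y = 91728 (y = (-679 + (-69 + 454))*(-312) = (-679 + 385)*(-312) = -294*(-312) = 91728)
C(5, 16)*y = 5*91728 = 458640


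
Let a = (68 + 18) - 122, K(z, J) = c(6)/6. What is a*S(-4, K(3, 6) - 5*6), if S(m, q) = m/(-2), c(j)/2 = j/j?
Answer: -72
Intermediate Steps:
c(j) = 2 (c(j) = 2*(j/j) = 2*1 = 2)
K(z, J) = ⅓ (K(z, J) = 2/6 = 2*(⅙) = ⅓)
S(m, q) = -m/2 (S(m, q) = m*(-½) = -m/2)
a = -36 (a = 86 - 122 = -36)
a*S(-4, K(3, 6) - 5*6) = -(-18)*(-4) = -36*2 = -72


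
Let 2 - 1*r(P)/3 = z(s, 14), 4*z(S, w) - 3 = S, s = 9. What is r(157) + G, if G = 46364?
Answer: 46361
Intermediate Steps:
z(S, w) = ¾ + S/4
r(P) = -3 (r(P) = 6 - 3*(¾ + (¼)*9) = 6 - 3*(¾ + 9/4) = 6 - 3*3 = 6 - 9 = -3)
r(157) + G = -3 + 46364 = 46361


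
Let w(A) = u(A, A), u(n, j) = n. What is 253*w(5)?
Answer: 1265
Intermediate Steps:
w(A) = A
253*w(5) = 253*5 = 1265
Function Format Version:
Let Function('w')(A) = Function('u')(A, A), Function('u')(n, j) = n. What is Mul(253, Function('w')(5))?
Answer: 1265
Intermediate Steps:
Function('w')(A) = A
Mul(253, Function('w')(5)) = Mul(253, 5) = 1265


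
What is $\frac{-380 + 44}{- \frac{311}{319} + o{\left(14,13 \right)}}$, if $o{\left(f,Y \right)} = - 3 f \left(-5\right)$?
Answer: $- \frac{107184}{66679} \approx -1.6075$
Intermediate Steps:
$o{\left(f,Y \right)} = 15 f$
$\frac{-380 + 44}{- \frac{311}{319} + o{\left(14,13 \right)}} = \frac{-380 + 44}{- \frac{311}{319} + 15 \cdot 14} = - \frac{336}{\left(-311\right) \frac{1}{319} + 210} = - \frac{336}{- \frac{311}{319} + 210} = - \frac{336}{\frac{66679}{319}} = \left(-336\right) \frac{319}{66679} = - \frac{107184}{66679}$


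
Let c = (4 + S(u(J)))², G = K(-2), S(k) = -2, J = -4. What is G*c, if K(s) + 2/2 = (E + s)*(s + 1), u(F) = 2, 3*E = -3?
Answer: 8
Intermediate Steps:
E = -1 (E = (⅓)*(-3) = -1)
K(s) = -1 + (1 + s)*(-1 + s) (K(s) = -1 + (-1 + s)*(s + 1) = -1 + (-1 + s)*(1 + s) = -1 + (1 + s)*(-1 + s))
G = 2 (G = -2 + (-2)² = -2 + 4 = 2)
c = 4 (c = (4 - 2)² = 2² = 4)
G*c = 2*4 = 8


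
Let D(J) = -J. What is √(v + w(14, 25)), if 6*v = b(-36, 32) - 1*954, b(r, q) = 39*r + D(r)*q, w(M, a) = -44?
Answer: 7*I*√5 ≈ 15.652*I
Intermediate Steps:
b(r, q) = 39*r - q*r (b(r, q) = 39*r + (-r)*q = 39*r - q*r)
v = -201 (v = (-36*(39 - 1*32) - 1*954)/6 = (-36*(39 - 32) - 954)/6 = (-36*7 - 954)/6 = (-252 - 954)/6 = (⅙)*(-1206) = -201)
√(v + w(14, 25)) = √(-201 - 44) = √(-245) = 7*I*√5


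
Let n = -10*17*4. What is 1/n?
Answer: -1/680 ≈ -0.0014706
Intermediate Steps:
n = -680 (n = -170*4 = -680)
1/n = 1/(-680) = -1/680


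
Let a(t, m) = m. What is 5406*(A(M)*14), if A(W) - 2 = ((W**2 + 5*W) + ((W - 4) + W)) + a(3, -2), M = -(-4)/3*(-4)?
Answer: -2926448/3 ≈ -9.7548e+5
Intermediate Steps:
M = -16/3 (M = -(-4)/3*(-4) = -4*(-1/3)*(-4) = (4/3)*(-4) = -16/3 ≈ -5.3333)
A(W) = -4 + W**2 + 7*W (A(W) = 2 + (((W**2 + 5*W) + ((W - 4) + W)) - 2) = 2 + (((W**2 + 5*W) + ((-4 + W) + W)) - 2) = 2 + (((W**2 + 5*W) + (-4 + 2*W)) - 2) = 2 + ((-4 + W**2 + 7*W) - 2) = 2 + (-6 + W**2 + 7*W) = -4 + W**2 + 7*W)
5406*(A(M)*14) = 5406*((-4 + (-16/3)**2 + 7*(-16/3))*14) = 5406*((-4 + 256/9 - 112/3)*14) = 5406*(-116/9*14) = 5406*(-1624/9) = -2926448/3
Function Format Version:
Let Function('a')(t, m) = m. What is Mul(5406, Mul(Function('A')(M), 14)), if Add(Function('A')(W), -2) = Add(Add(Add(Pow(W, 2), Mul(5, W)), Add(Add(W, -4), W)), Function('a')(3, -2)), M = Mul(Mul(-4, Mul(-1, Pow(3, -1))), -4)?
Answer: Rational(-2926448, 3) ≈ -9.7548e+5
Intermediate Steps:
M = Rational(-16, 3) (M = Mul(Mul(-4, Mul(-1, Rational(1, 3))), -4) = Mul(Mul(-4, Rational(-1, 3)), -4) = Mul(Rational(4, 3), -4) = Rational(-16, 3) ≈ -5.3333)
Function('A')(W) = Add(-4, Pow(W, 2), Mul(7, W)) (Function('A')(W) = Add(2, Add(Add(Add(Pow(W, 2), Mul(5, W)), Add(Add(W, -4), W)), -2)) = Add(2, Add(Add(Add(Pow(W, 2), Mul(5, W)), Add(Add(-4, W), W)), -2)) = Add(2, Add(Add(Add(Pow(W, 2), Mul(5, W)), Add(-4, Mul(2, W))), -2)) = Add(2, Add(Add(-4, Pow(W, 2), Mul(7, W)), -2)) = Add(2, Add(-6, Pow(W, 2), Mul(7, W))) = Add(-4, Pow(W, 2), Mul(7, W)))
Mul(5406, Mul(Function('A')(M), 14)) = Mul(5406, Mul(Add(-4, Pow(Rational(-16, 3), 2), Mul(7, Rational(-16, 3))), 14)) = Mul(5406, Mul(Add(-4, Rational(256, 9), Rational(-112, 3)), 14)) = Mul(5406, Mul(Rational(-116, 9), 14)) = Mul(5406, Rational(-1624, 9)) = Rational(-2926448, 3)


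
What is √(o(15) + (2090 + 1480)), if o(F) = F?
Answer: √3585 ≈ 59.875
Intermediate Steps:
√(o(15) + (2090 + 1480)) = √(15 + (2090 + 1480)) = √(15 + 3570) = √3585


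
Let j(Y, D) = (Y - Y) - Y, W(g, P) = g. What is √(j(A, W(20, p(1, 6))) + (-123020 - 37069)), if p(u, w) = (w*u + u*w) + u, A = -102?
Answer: I*√159987 ≈ 399.98*I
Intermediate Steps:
p(u, w) = u + 2*u*w (p(u, w) = (u*w + u*w) + u = 2*u*w + u = u + 2*u*w)
j(Y, D) = -Y (j(Y, D) = 0 - Y = -Y)
√(j(A, W(20, p(1, 6))) + (-123020 - 37069)) = √(-1*(-102) + (-123020 - 37069)) = √(102 - 160089) = √(-159987) = I*√159987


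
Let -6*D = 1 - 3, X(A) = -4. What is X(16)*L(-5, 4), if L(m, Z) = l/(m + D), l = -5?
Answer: -30/7 ≈ -4.2857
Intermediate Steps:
D = ⅓ (D = -(1 - 3)/6 = -⅙*(-2) = ⅓ ≈ 0.33333)
L(m, Z) = -5/(⅓ + m) (L(m, Z) = -5/(m + ⅓) = -5/(⅓ + m))
X(16)*L(-5, 4) = -(-60)/(1 + 3*(-5)) = -(-60)/(1 - 15) = -(-60)/(-14) = -(-60)*(-1)/14 = -4*15/14 = -30/7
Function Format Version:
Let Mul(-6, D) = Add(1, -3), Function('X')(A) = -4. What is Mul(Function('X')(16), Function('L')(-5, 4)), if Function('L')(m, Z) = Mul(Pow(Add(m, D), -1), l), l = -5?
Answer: Rational(-30, 7) ≈ -4.2857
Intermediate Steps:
D = Rational(1, 3) (D = Mul(Rational(-1, 6), Add(1, -3)) = Mul(Rational(-1, 6), -2) = Rational(1, 3) ≈ 0.33333)
Function('L')(m, Z) = Mul(-5, Pow(Add(Rational(1, 3), m), -1)) (Function('L')(m, Z) = Mul(Pow(Add(m, Rational(1, 3)), -1), -5) = Mul(Pow(Add(Rational(1, 3), m), -1), -5) = Mul(-5, Pow(Add(Rational(1, 3), m), -1)))
Mul(Function('X')(16), Function('L')(-5, 4)) = Mul(-4, Mul(-15, Pow(Add(1, Mul(3, -5)), -1))) = Mul(-4, Mul(-15, Pow(Add(1, -15), -1))) = Mul(-4, Mul(-15, Pow(-14, -1))) = Mul(-4, Mul(-15, Rational(-1, 14))) = Mul(-4, Rational(15, 14)) = Rational(-30, 7)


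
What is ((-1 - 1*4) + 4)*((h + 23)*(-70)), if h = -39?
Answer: -1120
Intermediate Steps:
((-1 - 1*4) + 4)*((h + 23)*(-70)) = ((-1 - 1*4) + 4)*((-39 + 23)*(-70)) = ((-1 - 4) + 4)*(-16*(-70)) = (-5 + 4)*1120 = -1*1120 = -1120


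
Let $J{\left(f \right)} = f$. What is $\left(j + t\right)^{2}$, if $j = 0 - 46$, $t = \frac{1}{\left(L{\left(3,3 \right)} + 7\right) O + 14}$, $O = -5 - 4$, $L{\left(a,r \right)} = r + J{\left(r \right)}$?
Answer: $\frac{22458121}{10609} \approx 2116.9$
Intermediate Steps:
$L{\left(a,r \right)} = 2 r$ ($L{\left(a,r \right)} = r + r = 2 r$)
$O = -9$ ($O = -5 - 4 = -9$)
$t = - \frac{1}{103}$ ($t = \frac{1}{\left(2 \cdot 3 + 7\right) \left(-9\right) + 14} = \frac{1}{\left(6 + 7\right) \left(-9\right) + 14} = \frac{1}{13 \left(-9\right) + 14} = \frac{1}{-117 + 14} = \frac{1}{-103} = - \frac{1}{103} \approx -0.0097087$)
$j = -46$
$\left(j + t\right)^{2} = \left(-46 - \frac{1}{103}\right)^{2} = \left(- \frac{4739}{103}\right)^{2} = \frac{22458121}{10609}$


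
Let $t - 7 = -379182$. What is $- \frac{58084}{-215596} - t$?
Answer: $\frac{20437167846}{53899} \approx 3.7918 \cdot 10^{5}$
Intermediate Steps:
$t = -379175$ ($t = 7 - 379182 = -379175$)
$- \frac{58084}{-215596} - t = - \frac{58084}{-215596} - -379175 = \left(-58084\right) \left(- \frac{1}{215596}\right) + 379175 = \frac{14521}{53899} + 379175 = \frac{20437167846}{53899}$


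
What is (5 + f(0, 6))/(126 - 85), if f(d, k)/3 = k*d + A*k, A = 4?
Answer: 77/41 ≈ 1.8780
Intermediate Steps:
f(d, k) = 12*k + 3*d*k (f(d, k) = 3*(k*d + 4*k) = 3*(d*k + 4*k) = 3*(4*k + d*k) = 12*k + 3*d*k)
(5 + f(0, 6))/(126 - 85) = (5 + 3*6*(4 + 0))/(126 - 85) = (5 + 3*6*4)/41 = (5 + 72)*(1/41) = 77*(1/41) = 77/41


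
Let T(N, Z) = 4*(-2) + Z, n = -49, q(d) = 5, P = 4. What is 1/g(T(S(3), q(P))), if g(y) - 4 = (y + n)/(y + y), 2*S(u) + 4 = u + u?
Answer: 3/38 ≈ 0.078947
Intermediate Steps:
S(u) = -2 + u (S(u) = -2 + (u + u)/2 = -2 + (2*u)/2 = -2 + u)
T(N, Z) = -8 + Z
g(y) = 4 + (-49 + y)/(2*y) (g(y) = 4 + (y - 49)/(y + y) = 4 + (-49 + y)/((2*y)) = 4 + (-49 + y)*(1/(2*y)) = 4 + (-49 + y)/(2*y))
1/g(T(S(3), q(P))) = 1/((-49 + 9*(-8 + 5))/(2*(-8 + 5))) = 1/((½)*(-49 + 9*(-3))/(-3)) = 1/((½)*(-⅓)*(-49 - 27)) = 1/((½)*(-⅓)*(-76)) = 1/(38/3) = 3/38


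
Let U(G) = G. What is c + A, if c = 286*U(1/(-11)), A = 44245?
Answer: 44219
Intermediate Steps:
c = -26 (c = 286/(-11) = 286*(-1/11) = -26)
c + A = -26 + 44245 = 44219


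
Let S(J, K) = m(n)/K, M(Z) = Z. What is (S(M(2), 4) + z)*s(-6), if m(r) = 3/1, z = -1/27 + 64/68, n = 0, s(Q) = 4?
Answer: 3037/459 ≈ 6.6166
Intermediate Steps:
z = 415/459 (z = -1*1/27 + 64*(1/68) = -1/27 + 16/17 = 415/459 ≈ 0.90414)
m(r) = 3 (m(r) = 3*1 = 3)
S(J, K) = 3/K
(S(M(2), 4) + z)*s(-6) = (3/4 + 415/459)*4 = (3037/1836)*4 = 3037/459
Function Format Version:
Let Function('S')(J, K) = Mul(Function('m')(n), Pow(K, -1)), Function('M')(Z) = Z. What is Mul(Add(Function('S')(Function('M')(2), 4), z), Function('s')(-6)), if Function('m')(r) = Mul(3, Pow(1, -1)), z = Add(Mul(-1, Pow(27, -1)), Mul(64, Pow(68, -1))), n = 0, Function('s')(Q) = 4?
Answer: Rational(3037, 459) ≈ 6.6166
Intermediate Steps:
z = Rational(415, 459) (z = Add(Mul(-1, Rational(1, 27)), Mul(64, Rational(1, 68))) = Add(Rational(-1, 27), Rational(16, 17)) = Rational(415, 459) ≈ 0.90414)
Function('m')(r) = 3 (Function('m')(r) = Mul(3, 1) = 3)
Function('S')(J, K) = Mul(3, Pow(K, -1))
Mul(Add(Function('S')(Function('M')(2), 4), z), Function('s')(-6)) = Mul(Add(Mul(3, Pow(4, -1)), Rational(415, 459)), 4) = Mul(Add(Mul(3, Rational(1, 4)), Rational(415, 459)), 4) = Mul(Add(Rational(3, 4), Rational(415, 459)), 4) = Mul(Rational(3037, 1836), 4) = Rational(3037, 459)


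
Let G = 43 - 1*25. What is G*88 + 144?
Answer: 1728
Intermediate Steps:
G = 18 (G = 43 - 25 = 18)
G*88 + 144 = 18*88 + 144 = 1584 + 144 = 1728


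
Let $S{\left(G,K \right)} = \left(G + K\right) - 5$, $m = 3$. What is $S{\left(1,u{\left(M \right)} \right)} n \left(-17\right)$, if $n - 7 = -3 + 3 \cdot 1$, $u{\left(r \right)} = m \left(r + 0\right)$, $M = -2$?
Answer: $1190$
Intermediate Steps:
$u{\left(r \right)} = 3 r$ ($u{\left(r \right)} = 3 \left(r + 0\right) = 3 r$)
$S{\left(G,K \right)} = -5 + G + K$
$n = 7$ ($n = 7 + \left(-3 + 3 \cdot 1\right) = 7 + \left(-3 + 3\right) = 7 + 0 = 7$)
$S{\left(1,u{\left(M \right)} \right)} n \left(-17\right) = \left(-5 + 1 + 3 \left(-2\right)\right) 7 \left(-17\right) = \left(-5 + 1 - 6\right) 7 \left(-17\right) = \left(-10\right) 7 \left(-17\right) = \left(-70\right) \left(-17\right) = 1190$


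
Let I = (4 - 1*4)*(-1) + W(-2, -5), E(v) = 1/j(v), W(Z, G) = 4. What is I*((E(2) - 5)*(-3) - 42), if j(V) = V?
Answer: -114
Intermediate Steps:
E(v) = 1/v
I = 4 (I = (4 - 1*4)*(-1) + 4 = (4 - 4)*(-1) + 4 = 0*(-1) + 4 = 0 + 4 = 4)
I*((E(2) - 5)*(-3) - 42) = 4*((1/2 - 5)*(-3) - 42) = 4*((½ - 5)*(-3) - 42) = 4*(-9/2*(-3) - 42) = 4*(27/2 - 42) = 4*(-57/2) = -114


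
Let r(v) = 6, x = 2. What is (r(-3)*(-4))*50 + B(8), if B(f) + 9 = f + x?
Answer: -1199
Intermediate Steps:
B(f) = -7 + f (B(f) = -9 + (f + 2) = -9 + (2 + f) = -7 + f)
(r(-3)*(-4))*50 + B(8) = (6*(-4))*50 + (-7 + 8) = -24*50 + 1 = -1200 + 1 = -1199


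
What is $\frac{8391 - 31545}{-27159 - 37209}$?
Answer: $\frac{3859}{10728} \approx 0.35971$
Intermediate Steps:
$\frac{8391 - 31545}{-27159 - 37209} = - \frac{23154}{-64368} = \left(-23154\right) \left(- \frac{1}{64368}\right) = \frac{3859}{10728}$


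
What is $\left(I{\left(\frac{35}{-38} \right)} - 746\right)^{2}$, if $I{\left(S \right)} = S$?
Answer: $\frac{805594689}{1444} \approx 5.5789 \cdot 10^{5}$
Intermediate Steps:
$\left(I{\left(\frac{35}{-38} \right)} - 746\right)^{2} = \left(\frac{35}{-38} - 746\right)^{2} = \left(35 \left(- \frac{1}{38}\right) - 746\right)^{2} = \left(- \frac{35}{38} - 746\right)^{2} = \left(- \frac{28383}{38}\right)^{2} = \frac{805594689}{1444}$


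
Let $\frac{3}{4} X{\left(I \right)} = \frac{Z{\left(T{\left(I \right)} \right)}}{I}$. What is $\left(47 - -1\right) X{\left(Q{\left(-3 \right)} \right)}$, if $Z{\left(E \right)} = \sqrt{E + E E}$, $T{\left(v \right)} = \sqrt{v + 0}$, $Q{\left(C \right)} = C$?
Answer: $- \frac{64 \sqrt[4]{3} \sqrt{i - \sqrt{3}}}{3} \approx -10.277 - 38.353 i$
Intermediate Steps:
$T{\left(v \right)} = \sqrt{v}$
$Z{\left(E \right)} = \sqrt{E + E^{2}}$
$X{\left(I \right)} = \frac{4 \sqrt{\sqrt{I} \left(1 + \sqrt{I}\right)}}{3 I}$ ($X{\left(I \right)} = \frac{4 \frac{\sqrt{\sqrt{I} \left(1 + \sqrt{I}\right)}}{I}}{3} = \frac{4 \sqrt{\sqrt{I} \left(1 + \sqrt{I}\right)}}{3 I}$)
$\left(47 - -1\right) X{\left(Q{\left(-3 \right)} \right)} = \left(47 - -1\right) \frac{4 \sqrt{-3 + \sqrt{-3}}}{3 \left(-3\right)} = \left(47 + 1\right) \frac{4}{3} \left(- \frac{1}{3}\right) \sqrt{-3 + i \sqrt{3}} = 48 \left(- \frac{4 \sqrt{-3 + i \sqrt{3}}}{9}\right) = - \frac{64 \sqrt{-3 + i \sqrt{3}}}{3}$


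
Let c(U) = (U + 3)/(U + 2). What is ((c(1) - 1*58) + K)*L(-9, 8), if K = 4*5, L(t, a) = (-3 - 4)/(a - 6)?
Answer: 385/3 ≈ 128.33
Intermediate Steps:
c(U) = (3 + U)/(2 + U)
L(t, a) = -7/(-6 + a)
K = 20
((c(1) - 1*58) + K)*L(-9, 8) = (((3 + 1)/(2 + 1) - 1*58) + 20)*(-7/(-6 + 8)) = ((4/3 - 58) + 20)*(-7/2) = (-170/3 + 20)*(-7/2) = -110/3*(-7/2) = 385/3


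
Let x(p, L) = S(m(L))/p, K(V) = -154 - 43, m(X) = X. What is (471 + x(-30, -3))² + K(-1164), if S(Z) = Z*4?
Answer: 5550524/25 ≈ 2.2202e+5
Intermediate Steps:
S(Z) = 4*Z
K(V) = -197
x(p, L) = 4*L/p (x(p, L) = (4*L)/p = 4*L/p)
(471 + x(-30, -3))² + K(-1164) = (471 + 4*(-3)/(-30))² - 197 = (471 + 4*(-3)*(-1/30))² - 197 = (471 + ⅖)² - 197 = (2357/5)² - 197 = 5555449/25 - 197 = 5550524/25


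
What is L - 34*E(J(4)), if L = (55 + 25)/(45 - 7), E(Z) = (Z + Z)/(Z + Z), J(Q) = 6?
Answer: -606/19 ≈ -31.895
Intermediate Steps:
E(Z) = 1 (E(Z) = (2*Z)/((2*Z)) = (2*Z)*(1/(2*Z)) = 1)
L = 40/19 (L = 80/38 = 80*(1/38) = 40/19 ≈ 2.1053)
L - 34*E(J(4)) = 40/19 - 34*1 = 40/19 - 34 = -606/19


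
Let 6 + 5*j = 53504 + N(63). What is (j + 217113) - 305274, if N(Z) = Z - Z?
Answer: -387307/5 ≈ -77461.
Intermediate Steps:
N(Z) = 0
j = 53498/5 (j = -6/5 + (53504 + 0)/5 = -6/5 + (⅕)*53504 = -6/5 + 53504/5 = 53498/5 ≈ 10700.)
(j + 217113) - 305274 = (53498/5 + 217113) - 305274 = 1139063/5 - 305274 = -387307/5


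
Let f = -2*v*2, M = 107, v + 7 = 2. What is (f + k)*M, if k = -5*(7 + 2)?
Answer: -2675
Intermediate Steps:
v = -5 (v = -7 + 2 = -5)
f = 20 (f = -2*(-5)*2 = 10*2 = 20)
k = -45 (k = -5*9 = -45)
(f + k)*M = (20 - 45)*107 = -25*107 = -2675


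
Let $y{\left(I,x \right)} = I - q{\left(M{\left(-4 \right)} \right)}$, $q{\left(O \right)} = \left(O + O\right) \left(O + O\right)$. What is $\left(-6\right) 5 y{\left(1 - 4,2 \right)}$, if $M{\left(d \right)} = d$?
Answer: $2010$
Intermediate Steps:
$q{\left(O \right)} = 4 O^{2}$ ($q{\left(O \right)} = 2 O 2 O = 4 O^{2}$)
$y{\left(I,x \right)} = -64 + I$ ($y{\left(I,x \right)} = I - 4 \left(-4\right)^{2} = I - 4 \cdot 16 = I - 64 = -64 + I$)
$\left(-6\right) 5 y{\left(1 - 4,2 \right)} = \left(-6\right) 5 \left(-64 + \left(1 - 4\right)\right) = - 30 \left(-64 - 3\right) = \left(-30\right) \left(-67\right) = 2010$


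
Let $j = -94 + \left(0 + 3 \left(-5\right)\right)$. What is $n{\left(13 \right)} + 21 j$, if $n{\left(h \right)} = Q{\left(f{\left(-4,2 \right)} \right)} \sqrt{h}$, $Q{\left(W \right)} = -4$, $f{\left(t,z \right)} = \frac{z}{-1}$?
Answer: $-2289 - 4 \sqrt{13} \approx -2303.4$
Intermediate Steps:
$f{\left(t,z \right)} = - z$ ($f{\left(t,z \right)} = z \left(-1\right) = - z$)
$n{\left(h \right)} = - 4 \sqrt{h}$
$j = -109$ ($j = -94 + \left(0 - 15\right) = -94 - 15 = -109$)
$n{\left(13 \right)} + 21 j = - 4 \sqrt{13} + 21 \left(-109\right) = - 4 \sqrt{13} - 2289 = -2289 - 4 \sqrt{13}$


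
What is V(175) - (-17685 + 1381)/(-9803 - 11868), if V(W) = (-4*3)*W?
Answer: -45525404/21671 ≈ -2100.8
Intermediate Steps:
V(W) = -12*W
V(175) - (-17685 + 1381)/(-9803 - 11868) = -12*175 - (-17685 + 1381)/(-9803 - 11868) = -2100 - (-16304)/(-21671) = -2100 - (-16304)*(-1)/21671 = -2100 - 1*16304/21671 = -2100 - 16304/21671 = -45525404/21671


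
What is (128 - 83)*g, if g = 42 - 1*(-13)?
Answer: 2475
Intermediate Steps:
g = 55 (g = 42 + 13 = 55)
(128 - 83)*g = (128 - 83)*55 = 45*55 = 2475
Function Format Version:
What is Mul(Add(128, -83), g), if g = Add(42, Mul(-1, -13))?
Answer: 2475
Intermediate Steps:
g = 55 (g = Add(42, 13) = 55)
Mul(Add(128, -83), g) = Mul(Add(128, -83), 55) = Mul(45, 55) = 2475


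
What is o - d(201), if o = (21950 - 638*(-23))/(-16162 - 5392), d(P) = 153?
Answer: -1667193/10777 ≈ -154.70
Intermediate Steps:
o = -18312/10777 (o = (21950 - 1*(-14674))/(-21554) = (21950 + 14674)*(-1/21554) = 36624*(-1/21554) = -18312/10777 ≈ -1.6992)
o - d(201) = -18312/10777 - 1*153 = -18312/10777 - 153 = -1667193/10777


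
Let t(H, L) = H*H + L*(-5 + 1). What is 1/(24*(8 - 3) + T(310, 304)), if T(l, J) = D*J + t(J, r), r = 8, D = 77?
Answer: 1/115912 ≈ 8.6272e-6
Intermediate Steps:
t(H, L) = H**2 - 4*L (t(H, L) = H**2 + L*(-4) = H**2 - 4*L)
T(l, J) = -32 + J**2 + 77*J (T(l, J) = 77*J + (J**2 - 4*8) = 77*J + (J**2 - 32) = 77*J + (-32 + J**2) = -32 + J**2 + 77*J)
1/(24*(8 - 3) + T(310, 304)) = 1/(24*(8 - 3) + (-32 + 304**2 + 77*304)) = 1/(24*5 + (-32 + 92416 + 23408)) = 1/(120 + 115792) = 1/115912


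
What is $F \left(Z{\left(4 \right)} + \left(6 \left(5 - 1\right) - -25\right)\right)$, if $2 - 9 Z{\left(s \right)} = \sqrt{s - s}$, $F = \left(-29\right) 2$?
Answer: $- \frac{25694}{9} \approx -2854.9$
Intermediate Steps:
$F = -58$
$Z{\left(s \right)} = \frac{2}{9}$ ($Z{\left(s \right)} = \frac{2}{9} - \frac{\sqrt{s - s}}{9} = \frac{2}{9} - \frac{\sqrt{0}}{9} = \frac{2}{9} - 0 = \frac{2}{9} + 0 = \frac{2}{9}$)
$F \left(Z{\left(4 \right)} + \left(6 \left(5 - 1\right) - -25\right)\right) = - 58 \left(\frac{2}{9} + \left(6 \left(5 - 1\right) - -25\right)\right) = - 58 \left(\frac{2}{9} + \left(6 \cdot 4 + 25\right)\right) = - 58 \left(\frac{2}{9} + \left(24 + 25\right)\right) = - 58 \left(\frac{2}{9} + 49\right) = \left(-58\right) \frac{443}{9} = - \frac{25694}{9}$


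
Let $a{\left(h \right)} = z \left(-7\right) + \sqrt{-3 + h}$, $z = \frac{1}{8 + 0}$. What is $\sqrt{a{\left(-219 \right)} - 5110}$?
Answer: $\frac{\sqrt{-81774 + 16 i \sqrt{222}}}{4} \approx 0.10421 + 71.49 i$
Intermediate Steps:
$z = \frac{1}{8} \approx 0.125$
$a{\left(h \right)} = - \frac{7}{8} + \sqrt{-3 + h}$ ($a{\left(h \right)} = \frac{1}{8} \left(-7\right) + \sqrt{-3 + h} = - \frac{7}{8} + \sqrt{-3 + h}$)
$\sqrt{a{\left(-219 \right)} - 5110} = \sqrt{\left(- \frac{7}{8} + \sqrt{-3 - 219}\right) - 5110} = \sqrt{\left(- \frac{7}{8} + \sqrt{-222}\right) - 5110} = \sqrt{\left(- \frac{7}{8} + i \sqrt{222}\right) - 5110} = \sqrt{- \frac{40887}{8} + i \sqrt{222}}$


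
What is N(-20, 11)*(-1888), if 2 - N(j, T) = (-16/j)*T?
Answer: 64192/5 ≈ 12838.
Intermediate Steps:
N(j, T) = 2 + 16*T/j (N(j, T) = 2 - (-16/j)*T = 2 - (-16)*T/j = 2 + 16*T/j)
N(-20, 11)*(-1888) = (2 + 16*11/(-20))*(-1888) = (2 + 16*11*(-1/20))*(-1888) = (2 - 44/5)*(-1888) = -34/5*(-1888) = 64192/5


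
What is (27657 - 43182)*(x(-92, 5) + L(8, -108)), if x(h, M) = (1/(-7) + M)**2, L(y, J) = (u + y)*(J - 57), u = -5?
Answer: 358611975/49 ≈ 7.3186e+6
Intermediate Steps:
L(y, J) = (-57 + J)*(-5 + y) (L(y, J) = (-5 + y)*(J - 57) = (-5 + y)*(-57 + J) = (-57 + J)*(-5 + y))
x(h, M) = (-1/7 + M)**2
(27657 - 43182)*(x(-92, 5) + L(8, -108)) = (27657 - 43182)*((-1 + 7*5)**2/49 + (285 - 57*8 - 5*(-108) - 108*8)) = -15525*((-1 + 35)**2/49 + (285 - 456 + 540 - 864)) = -15525*((1/49)*34**2 - 495) = -15525*((1/49)*1156 - 495) = -15525*(1156/49 - 495) = -15525*(-23099/49) = 358611975/49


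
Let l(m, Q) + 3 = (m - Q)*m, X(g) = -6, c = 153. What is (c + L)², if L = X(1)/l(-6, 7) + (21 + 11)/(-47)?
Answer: 31998412161/1380625 ≈ 23177.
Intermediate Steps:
l(m, Q) = -3 + m*(m - Q) (l(m, Q) = -3 + (m - Q)*m = -3 + m*(m - Q))
L = -894/1175 (L = -6/(-3 + (-6)² - 1*7*(-6)) + (21 + 11)/(-47) = -6/(-3 + 36 + 42) + 32*(-1/47) = -6/75 - 32/47 = -6*1/75 - 32/47 = -2/25 - 32/47 = -894/1175 ≈ -0.76085)
(c + L)² = (153 - 894/1175)² = (178881/1175)² = 31998412161/1380625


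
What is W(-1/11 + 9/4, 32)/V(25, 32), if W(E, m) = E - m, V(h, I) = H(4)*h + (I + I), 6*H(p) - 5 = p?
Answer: -1313/4466 ≈ -0.29400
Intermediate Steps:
H(p) = 5/6 + p/6
V(h, I) = 2*I + 3*h/2 (V(h, I) = (5/6 + (1/6)*4)*h + (I + I) = (5/6 + 2/3)*h + 2*I = 3*h/2 + 2*I = 2*I + 3*h/2)
W(-1/11 + 9/4, 32)/V(25, 32) = ((-1/11 + 9/4) - 1*32)/(2*32 + (3/2)*25) = ((-1*1/11 + 9*(1/4)) - 32)/(64 + 75/2) = ((-1/11 + 9/4) - 32)/(203/2) = (95/44 - 32)*(2/203) = -1313/44*2/203 = -1313/4466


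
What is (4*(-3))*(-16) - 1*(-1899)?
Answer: 2091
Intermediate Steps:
(4*(-3))*(-16) - 1*(-1899) = -12*(-16) + 1899 = 192 + 1899 = 2091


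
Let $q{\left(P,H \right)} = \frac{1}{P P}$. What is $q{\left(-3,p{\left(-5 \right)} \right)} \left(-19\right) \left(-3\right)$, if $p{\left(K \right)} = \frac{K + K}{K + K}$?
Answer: $\frac{19}{3} \approx 6.3333$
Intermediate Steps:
$p{\left(K \right)} = 1$ ($p{\left(K \right)} = \frac{2 K}{2 K} = 2 K \frac{1}{2 K} = 1$)
$q{\left(P,H \right)} = \frac{1}{P^{2}}$
$q{\left(-3,p{\left(-5 \right)} \right)} \left(-19\right) \left(-3\right) = \frac{1}{9} \left(-19\right) \left(-3\right) = \left(- \frac{19}{9}\right) \left(-3\right) = \frac{19}{3}$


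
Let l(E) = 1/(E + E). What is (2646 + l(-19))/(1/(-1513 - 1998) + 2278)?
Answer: 353020517/303926166 ≈ 1.1615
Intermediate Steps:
l(E) = 1/(2*E)
(2646 + l(-19))/(1/(-1513 - 1998) + 2278) = (2646 + (1/2)/(-19))/(1/(-1513 - 1998) + 2278) = (2646 + (1/2)*(-1/19))/(1/(-3511) + 2278) = (2646 - 1/38)/(-1/3511 + 2278) = 100547/(38*(7998057/3511)) = (100547/38)*(3511/7998057) = 353020517/303926166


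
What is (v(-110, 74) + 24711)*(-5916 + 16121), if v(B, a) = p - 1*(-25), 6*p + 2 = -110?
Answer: 756721160/3 ≈ 2.5224e+8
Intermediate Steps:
p = -56/3 (p = -⅓ + (⅙)*(-110) = -⅓ - 55/3 = -56/3 ≈ -18.667)
v(B, a) = 19/3 (v(B, a) = -56/3 - 1*(-25) = -56/3 + 25 = 19/3)
(v(-110, 74) + 24711)*(-5916 + 16121) = (19/3 + 24711)*(-5916 + 16121) = (74152/3)*10205 = 756721160/3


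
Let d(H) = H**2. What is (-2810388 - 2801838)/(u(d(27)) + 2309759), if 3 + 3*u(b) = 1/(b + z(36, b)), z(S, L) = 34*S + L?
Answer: -45155970396/18584312869 ≈ -2.4298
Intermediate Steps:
z(S, L) = L + 34*S
u(b) = -1 + 1/(3*(1224 + 2*b)) (u(b) = -1 + 1/(3*(b + (b + 34*36))) = -1 + 1/(3*(b + (b + 1224))) = -1 + 1/(3*(b + (1224 + b))) = -1 + 1/(3*(1224 + 2*b)))
(-2810388 - 2801838)/(u(d(27)) + 2309759) = (-2810388 - 2801838)/((-3671/6 - 1*27**2)/(612 + 27**2) + 2309759) = -5612226/((-3671/6 - 1*729)/(612 + 729) + 2309759) = -5612226/((-3671/6 - 729)/1341 + 2309759) = -5612226/((1/1341)*(-8045/6) + 2309759) = -5612226/(-8045/8046 + 2309759) = -5612226/18584312869/8046 = -5612226*8046/18584312869 = -45155970396/18584312869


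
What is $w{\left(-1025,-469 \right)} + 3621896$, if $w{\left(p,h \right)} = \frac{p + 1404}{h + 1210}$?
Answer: $\frac{2683825315}{741} \approx 3.6219 \cdot 10^{6}$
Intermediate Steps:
$w{\left(p,h \right)} = \frac{1404 + p}{1210 + h}$
$w{\left(-1025,-469 \right)} + 3621896 = \frac{1404 - 1025}{1210 - 469} + 3621896 = \frac{1}{741} \cdot 379 + 3621896 = \frac{379}{741} + 3621896 = \frac{2683825315}{741}$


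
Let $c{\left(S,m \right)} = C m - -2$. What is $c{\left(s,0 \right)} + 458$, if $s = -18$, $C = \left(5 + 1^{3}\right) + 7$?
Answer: $460$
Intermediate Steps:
$C = 13$ ($C = \left(5 + 1\right) + 7 = 6 + 7 = 13$)
$c{\left(S,m \right)} = 2 + 13 m$ ($c{\left(S,m \right)} = 13 m - -2 = 13 m + \left(-8 + 10\right) = 13 m + 2 = 2 + 13 m$)
$c{\left(s,0 \right)} + 458 = \left(2 + 13 \cdot 0\right) + 458 = \left(2 + 0\right) + 458 = 2 + 458 = 460$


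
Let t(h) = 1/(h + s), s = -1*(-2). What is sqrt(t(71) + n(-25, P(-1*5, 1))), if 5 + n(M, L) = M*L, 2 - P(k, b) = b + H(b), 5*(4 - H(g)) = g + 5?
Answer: sqrt(213233)/73 ≈ 6.3256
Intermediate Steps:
H(g) = 3 - g/5 (H(g) = 4 - (g + 5)/5 = 4 - (5 + g)/5 = 4 + (-1 - g/5) = 3 - g/5)
s = 2
P(k, b) = -1 - 4*b/5 (P(k, b) = 2 - (b + (3 - b/5)) = 2 - (3 + 4*b/5) = 2 + (-3 - 4*b/5) = -1 - 4*b/5)
n(M, L) = -5 + L*M (n(M, L) = -5 + M*L = -5 + L*M)
t(h) = 1/(2 + h) (t(h) = 1/(h + 2) = 1/(2 + h))
sqrt(t(71) + n(-25, P(-1*5, 1))) = sqrt(1/(2 + 71) + (-5 + (-1 - 4/5*1)*(-25))) = sqrt(1/73 + (-5 + (-1 - 4/5)*(-25))) = sqrt(1/73 + (-5 - 9/5*(-25))) = sqrt(1/73 + (-5 + 45)) = sqrt(1/73 + 40) = sqrt(2921/73) = sqrt(213233)/73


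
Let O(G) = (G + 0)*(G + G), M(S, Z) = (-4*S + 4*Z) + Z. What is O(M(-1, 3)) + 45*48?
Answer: 2882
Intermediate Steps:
M(S, Z) = -4*S + 5*Z
O(G) = 2*G² (O(G) = G*(2*G) = 2*G²)
O(M(-1, 3)) + 45*48 = 2*(-4*(-1) + 5*3)² + 45*48 = 2*(4 + 15)² + 2160 = 2*19² + 2160 = 2*361 + 2160 = 722 + 2160 = 2882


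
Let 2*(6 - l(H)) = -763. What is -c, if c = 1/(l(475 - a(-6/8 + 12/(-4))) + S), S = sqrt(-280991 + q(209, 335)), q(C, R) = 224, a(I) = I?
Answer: -50/55603 + 4*I*sqrt(280767)/1723693 ≈ -0.00089923 + 0.0012296*I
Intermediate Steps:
l(H) = 775/2 (l(H) = 6 - 1/2*(-763) = 6 + 763/2 = 775/2)
S = I*sqrt(280767) (S = sqrt(-280991 + 224) = sqrt(-280767) = I*sqrt(280767) ≈ 529.88*I)
c = 1/(775/2 + I*sqrt(280767)) ≈ 0.00089923 - 0.0012296*I
-c = -(50/55603 - 4*I*sqrt(280767)/1723693) = -50/55603 + 4*I*sqrt(280767)/1723693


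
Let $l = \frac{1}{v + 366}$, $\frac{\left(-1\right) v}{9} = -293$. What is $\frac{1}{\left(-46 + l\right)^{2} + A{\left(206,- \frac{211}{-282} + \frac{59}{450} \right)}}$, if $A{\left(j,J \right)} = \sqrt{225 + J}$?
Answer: $\frac{202194142893299732175}{427815027771348869587109} - \frac{135540810540135 \sqrt{112267678}}{427815027771348869587109} \approx 0.00046926$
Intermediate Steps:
$v = 2637$ ($v = \left(-9\right) \left(-293\right) = 2637$)
$l = \frac{1}{3003}$ ($l = \frac{1}{2637 + 366} = \frac{1}{3003} \approx 0.000333$)
$\frac{1}{\left(-46 + l\right)^{2} + A{\left(206,- \frac{211}{-282} + \frac{59}{450} \right)}} = \frac{1}{\left(-46 + \frac{1}{3003}\right)^{2} + \sqrt{225 + \left(- \frac{211}{-282} + \frac{59}{450}\right)}} = \frac{1}{\left(- \frac{138137}{3003}\right)^{2} + \sqrt{225 + \left(\left(-211\right) \left(- \frac{1}{282}\right) + 59 \cdot \frac{1}{450}\right)}} = \frac{1}{\frac{19081830769}{9018009} + \sqrt{225 + \left(\frac{211}{282} + \frac{59}{450}\right)}} = \frac{1}{\frac{19081830769}{9018009} + \sqrt{225 + \frac{9299}{10575}}} = \frac{1}{\frac{19081830769}{9018009} + \sqrt{\frac{2388674}{10575}}} = \frac{1}{\frac{19081830769}{9018009} + \frac{\sqrt{112267678}}{705}}$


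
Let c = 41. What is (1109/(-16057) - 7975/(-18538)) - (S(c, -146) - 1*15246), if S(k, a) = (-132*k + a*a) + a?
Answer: -152296813059/297664666 ≈ -511.64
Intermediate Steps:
S(k, a) = a + a² - 132*k (S(k, a) = (-132*k + a²) + a = (a² - 132*k) + a = a + a² - 132*k)
(1109/(-16057) - 7975/(-18538)) - (S(c, -146) - 1*15246) = (1109/(-16057) - 7975/(-18538)) - ((-146 + (-146)² - 132*41) - 1*15246) = (1109*(-1/16057) - 7975*(-1/18538)) - ((-146 + 21316 - 5412) - 15246) = (-1109/16057 + 7975/18538) - (15758 - 15246) = 107495933/297664666 - 1*512 = 107495933/297664666 - 512 = -152296813059/297664666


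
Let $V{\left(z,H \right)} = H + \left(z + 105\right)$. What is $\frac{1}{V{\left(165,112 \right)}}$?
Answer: $\frac{1}{382} \approx 0.0026178$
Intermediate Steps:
$V{\left(z,H \right)} = 105 + H + z$ ($V{\left(z,H \right)} = H + \left(105 + z\right) = 105 + H + z$)
$\frac{1}{V{\left(165,112 \right)}} = \frac{1}{105 + 112 + 165} = \frac{1}{382}$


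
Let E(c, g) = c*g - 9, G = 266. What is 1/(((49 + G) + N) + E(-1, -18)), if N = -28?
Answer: 1/296 ≈ 0.0033784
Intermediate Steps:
E(c, g) = -9 + c*g
1/(((49 + G) + N) + E(-1, -18)) = 1/(((49 + 266) - 28) + (-9 - 1*(-18))) = 1/((315 - 28) + (-9 + 18)) = 1/(287 + 9) = 1/296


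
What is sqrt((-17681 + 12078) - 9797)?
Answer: 10*I*sqrt(154) ≈ 124.1*I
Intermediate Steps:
sqrt((-17681 + 12078) - 9797) = sqrt(-5603 - 9797) = sqrt(-15400) = 10*I*sqrt(154)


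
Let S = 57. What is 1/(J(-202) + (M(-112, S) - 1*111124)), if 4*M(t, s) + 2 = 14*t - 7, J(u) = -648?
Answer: -4/448665 ≈ -8.9153e-6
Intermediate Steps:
M(t, s) = -9/4 + 7*t/2 (M(t, s) = -1/2 + (14*t - 7)/4 = -1/2 + (-7 + 14*t)/4 = -1/2 + (-7/4 + 7*t/2) = -9/4 + 7*t/2)
1/(J(-202) + (M(-112, S) - 1*111124)) = 1/(-648 + ((-9/4 + (7/2)*(-112)) - 1*111124)) = 1/(-648 + ((-9/4 - 392) - 111124)) = 1/(-648 + (-1577/4 - 111124)) = 1/(-648 - 446073/4) = 1/(-448665/4) = -4/448665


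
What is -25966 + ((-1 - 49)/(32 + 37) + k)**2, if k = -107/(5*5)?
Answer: -77190550061/2975625 ≈ -25941.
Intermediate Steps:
k = -107/25 ≈ -4.2800
-25966 + ((-1 - 49)/(32 + 37) + k)**2 = -25966 + ((-1 - 49)/(32 + 37) - 107/25)**2 = -25966 + (-50/69 - 107/25)**2 = -25966 + (-8633/1725)**2 = -25966 + 74528689/2975625 = -77190550061/2975625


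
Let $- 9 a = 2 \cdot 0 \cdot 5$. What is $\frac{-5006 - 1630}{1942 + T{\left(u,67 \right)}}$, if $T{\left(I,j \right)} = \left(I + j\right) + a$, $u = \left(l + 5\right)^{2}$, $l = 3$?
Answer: $- \frac{2212}{691} \approx -3.2012$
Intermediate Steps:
$a = 0$ ($a = - \frac{2 \cdot 0 \cdot 5}{9} = - \frac{0 \cdot 5}{9} = \left(- \frac{1}{9}\right) 0 = 0$)
$u = 64$ ($u = \left(3 + 5\right)^{2} = 8^{2} = 64$)
$T{\left(I,j \right)} = I + j$ ($T{\left(I,j \right)} = \left(I + j\right) + 0 = I + j$)
$\frac{-5006 - 1630}{1942 + T{\left(u,67 \right)}} = \frac{-5006 - 1630}{1942 + \left(64 + 67\right)} = - \frac{6636}{1942 + 131} = - \frac{6636}{2073} = \left(-6636\right) \frac{1}{2073} = - \frac{2212}{691}$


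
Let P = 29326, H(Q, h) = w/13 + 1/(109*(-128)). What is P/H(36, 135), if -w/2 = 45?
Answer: -5319032576/1255693 ≈ -4235.9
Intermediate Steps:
w = -90 (w = -2*45 = -90)
H(Q, h) = -1255693/181376 (H(Q, h) = -90/13 + 1/(109*(-128)) = -90*1/13 + (1/109)*(-1/128) = -90/13 - 1/13952 = -1255693/181376)
P/H(36, 135) = 29326/(-1255693/181376) = 29326*(-181376/1255693) = -5319032576/1255693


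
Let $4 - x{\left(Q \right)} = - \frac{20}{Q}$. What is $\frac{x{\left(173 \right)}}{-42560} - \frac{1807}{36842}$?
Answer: $- \frac{64091133}{1304150120} \approx -0.049144$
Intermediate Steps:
$x{\left(Q \right)} = 4 + \frac{20}{Q}$ ($x{\left(Q \right)} = 4 - - \frac{20}{Q} = 4 + \frac{20}{Q}$)
$\frac{x{\left(173 \right)}}{-42560} - \frac{1807}{36842} = \frac{4 + \frac{20}{173}}{-42560} - \frac{1807}{36842} = \left(4 + 20 \cdot \frac{1}{173}\right) \left(- \frac{1}{42560}\right) - \frac{139}{2834} = \left(4 + \frac{20}{173}\right) \left(- \frac{1}{42560}\right) - \frac{139}{2834} = \frac{712}{173} \left(- \frac{1}{42560}\right) - \frac{139}{2834} = - \frac{89}{920360} - \frac{139}{2834} = - \frac{64091133}{1304150120}$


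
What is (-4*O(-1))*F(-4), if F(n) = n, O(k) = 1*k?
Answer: -16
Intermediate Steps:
O(k) = k
(-4*O(-1))*F(-4) = -4*(-1)*(-4) = 4*(-4) = -16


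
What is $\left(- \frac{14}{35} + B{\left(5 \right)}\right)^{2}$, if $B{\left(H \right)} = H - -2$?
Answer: $\frac{1089}{25} \approx 43.56$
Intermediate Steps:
$B{\left(H \right)} = 2 + H$ ($B{\left(H \right)} = H + 2 = 2 + H$)
$\left(- \frac{14}{35} + B{\left(5 \right)}\right)^{2} = \left(- \frac{14}{35} + \left(2 + 5\right)\right)^{2} = \left(\left(-14\right) \frac{1}{35} + 7\right)^{2} = \left(- \frac{2}{5} + 7\right)^{2} = \left(\frac{33}{5}\right)^{2} = \frac{1089}{25}$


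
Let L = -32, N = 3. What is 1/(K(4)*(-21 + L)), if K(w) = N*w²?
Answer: -1/2544 ≈ -0.00039308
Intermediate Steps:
K(w) = 3*w²
1/(K(4)*(-21 + L)) = 1/((3*4²)*(-21 - 32)) = 1/((3*16)*(-53)) = 1/(48*(-53)) = 1/(-2544) = -1/2544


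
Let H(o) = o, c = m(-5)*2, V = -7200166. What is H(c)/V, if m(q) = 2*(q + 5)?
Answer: 0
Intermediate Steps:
m(q) = 10 + 2*q (m(q) = 2*(5 + q) = 10 + 2*q)
c = 0 (c = (10 + 2*(-5))*2 = (10 - 10)*2 = 0*2 = 0)
H(c)/V = 0/(-7200166) = 0*(-1/7200166) = 0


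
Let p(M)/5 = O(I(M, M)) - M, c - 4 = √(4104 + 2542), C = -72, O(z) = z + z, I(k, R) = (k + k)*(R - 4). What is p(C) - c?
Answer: 109796 - √6646 ≈ 1.0971e+5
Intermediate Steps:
I(k, R) = 2*k*(-4 + R) (I(k, R) = (2*k)*(-4 + R) = 2*k*(-4 + R))
O(z) = 2*z
c = 4 + √6646 (c = 4 + √(4104 + 2542) = 4 + √6646 ≈ 85.523)
p(M) = -5*M + 20*M*(-4 + M) (p(M) = 5*(2*(2*M*(-4 + M)) - M) = 5*(4*M*(-4 + M) - M) = 5*(-M + 4*M*(-4 + M)) = -5*M + 20*M*(-4 + M))
p(C) - c = 5*(-72)*(-17 + 4*(-72)) - (4 + √6646) = 5*(-72)*(-17 - 288) + (-4 - √6646) = 5*(-72)*(-305) + (-4 - √6646) = 109800 + (-4 - √6646) = 109796 - √6646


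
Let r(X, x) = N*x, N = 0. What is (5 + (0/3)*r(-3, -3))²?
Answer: 25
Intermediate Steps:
r(X, x) = 0 (r(X, x) = 0*x = 0)
(5 + (0/3)*r(-3, -3))² = (5 + (0/3)*0)² = (5 + (0*(⅓))*0)² = (5 + 0*0)² = (5 + 0)² = 5² = 25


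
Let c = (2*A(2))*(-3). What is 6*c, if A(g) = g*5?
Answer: -360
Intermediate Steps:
A(g) = 5*g
c = -60 (c = (2*(5*2))*(-3) = (2*10)*(-3) = 20*(-3) = -60)
6*c = 6*(-60) = -360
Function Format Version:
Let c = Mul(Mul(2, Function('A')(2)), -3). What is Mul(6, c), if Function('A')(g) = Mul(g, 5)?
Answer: -360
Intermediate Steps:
Function('A')(g) = Mul(5, g)
c = -60 (c = Mul(Mul(2, Mul(5, 2)), -3) = Mul(Mul(2, 10), -3) = Mul(20, -3) = -60)
Mul(6, c) = Mul(6, -60) = -360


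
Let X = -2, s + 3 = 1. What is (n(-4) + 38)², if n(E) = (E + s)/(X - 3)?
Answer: 38416/25 ≈ 1536.6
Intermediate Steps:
s = -2 (s = -3 + 1 = -2)
n(E) = ⅖ - E/5 (n(E) = (E - 2)/(-2 - 3) = (-2 + E)/(-5) = (-2 + E)*(-⅕) = ⅖ - E/5)
(n(-4) + 38)² = ((⅖ - ⅕*(-4)) + 38)² = ((⅖ + ⅘) + 38)² = (6/5 + 38)² = (196/5)² = 38416/25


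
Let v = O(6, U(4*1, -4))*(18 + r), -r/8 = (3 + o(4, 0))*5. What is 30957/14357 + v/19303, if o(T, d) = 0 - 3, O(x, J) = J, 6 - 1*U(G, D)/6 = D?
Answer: 613068531/277133171 ≈ 2.2122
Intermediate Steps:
U(G, D) = 36 - 6*D
o(T, d) = -3
r = 0 (r = -8*(3 - 3)*5 = -0*5 = -8*0 = 0)
v = 1080 (v = (36 - 6*(-4))*(18 + 0) = (36 + 24)*18 = 60*18 = 1080)
30957/14357 + v/19303 = 30957/14357 + 1080/19303 = 613068531/277133171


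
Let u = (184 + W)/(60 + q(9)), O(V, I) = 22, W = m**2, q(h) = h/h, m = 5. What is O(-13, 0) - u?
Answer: 1133/61 ≈ 18.574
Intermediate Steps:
q(h) = 1
W = 25 (W = 5**2 = 25)
u = 209/61 (u = (184 + 25)/(60 + 1) = 209/61 ≈ 3.4262)
O(-13, 0) - u = 22 - 1*209/61 = 22 - 209/61 = 1133/61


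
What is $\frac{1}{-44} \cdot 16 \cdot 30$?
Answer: $- \frac{120}{11} \approx -10.909$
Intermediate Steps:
$\frac{1}{-44} \cdot 16 \cdot 30 = \left(- \frac{1}{44}\right) 16 \cdot 30 = \left(- \frac{4}{11}\right) 30 = - \frac{120}{11}$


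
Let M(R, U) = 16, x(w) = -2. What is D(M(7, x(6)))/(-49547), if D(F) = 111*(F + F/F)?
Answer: -1887/49547 ≈ -0.038085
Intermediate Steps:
D(F) = 111 + 111*F (D(F) = 111*(F + 1) = 111*(1 + F) = 111 + 111*F)
D(M(7, x(6)))/(-49547) = (111 + 111*16)/(-49547) = (111 + 1776)*(-1/49547) = 1887*(-1/49547) = -1887/49547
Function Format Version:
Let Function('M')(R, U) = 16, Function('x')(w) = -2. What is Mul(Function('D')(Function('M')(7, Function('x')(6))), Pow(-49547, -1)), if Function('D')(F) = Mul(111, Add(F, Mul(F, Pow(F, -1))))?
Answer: Rational(-1887, 49547) ≈ -0.038085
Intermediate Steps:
Function('D')(F) = Add(111, Mul(111, F)) (Function('D')(F) = Mul(111, Add(F, 1)) = Mul(111, Add(1, F)) = Add(111, Mul(111, F)))
Mul(Function('D')(Function('M')(7, Function('x')(6))), Pow(-49547, -1)) = Mul(Add(111, Mul(111, 16)), Pow(-49547, -1)) = Mul(Add(111, 1776), Rational(-1, 49547)) = Mul(1887, Rational(-1, 49547)) = Rational(-1887, 49547)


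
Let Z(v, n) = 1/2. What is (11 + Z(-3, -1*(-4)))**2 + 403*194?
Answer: 313257/4 ≈ 78314.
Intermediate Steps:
Z(v, n) = 1/2
(11 + Z(-3, -1*(-4)))**2 + 403*194 = (11 + 1/2)**2 + 403*194 = (23/2)**2 + 78182 = 529/4 + 78182 = 313257/4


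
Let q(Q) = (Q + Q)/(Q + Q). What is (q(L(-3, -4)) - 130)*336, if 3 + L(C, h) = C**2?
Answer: -43344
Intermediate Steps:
L(C, h) = -3 + C**2
q(Q) = 1 (q(Q) = (2*Q)/((2*Q)) = (2*Q)*(1/(2*Q)) = 1)
(q(L(-3, -4)) - 130)*336 = (1 - 130)*336 = -129*336 = -43344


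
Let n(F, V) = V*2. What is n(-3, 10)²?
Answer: 400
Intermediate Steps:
n(F, V) = 2*V
n(-3, 10)² = (2*10)² = 20² = 400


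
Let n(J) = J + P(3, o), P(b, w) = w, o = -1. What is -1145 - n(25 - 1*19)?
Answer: -1150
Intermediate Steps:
n(J) = -1 + J (n(J) = J - 1 = -1 + J)
-1145 - n(25 - 1*19) = -1145 - (-1 + (25 - 1*19)) = -1145 - (-1 + (25 - 19)) = -1145 - (-1 + 6) = -1145 - 1*5 = -1145 - 5 = -1150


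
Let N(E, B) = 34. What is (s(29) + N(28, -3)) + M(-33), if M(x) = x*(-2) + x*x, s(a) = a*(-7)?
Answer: 986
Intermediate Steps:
s(a) = -7*a
M(x) = x**2 - 2*x (M(x) = -2*x + x**2 = x**2 - 2*x)
(s(29) + N(28, -3)) + M(-33) = (-7*29 + 34) - 33*(-2 - 33) = (-203 + 34) - 33*(-35) = -169 + 1155 = 986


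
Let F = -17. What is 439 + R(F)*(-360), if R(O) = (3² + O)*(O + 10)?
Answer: -19721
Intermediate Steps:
R(O) = (9 + O)*(10 + O)
439 + R(F)*(-360) = 439 + (90 + (-17)² + 19*(-17))*(-360) = 439 + (90 + 289 - 323)*(-360) = 439 + 56*(-360) = 439 - 20160 = -19721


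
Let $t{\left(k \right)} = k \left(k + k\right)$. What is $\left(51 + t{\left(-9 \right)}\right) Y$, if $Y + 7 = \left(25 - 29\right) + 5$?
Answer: $-1278$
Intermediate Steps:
$t{\left(k \right)} = 2 k^{2}$ ($t{\left(k \right)} = k 2 k = 2 k^{2}$)
$Y = -6$ ($Y = -7 + \left(\left(25 - 29\right) + 5\right) = -7 + \left(-4 + 5\right) = -7 + 1 = -6$)
$\left(51 + t{\left(-9 \right)}\right) Y = \left(51 + 2 \left(-9\right)^{2}\right) \left(-6\right) = \left(51 + 2 \cdot 81\right) \left(-6\right) = \left(51 + 162\right) \left(-6\right) = 213 \left(-6\right) = -1278$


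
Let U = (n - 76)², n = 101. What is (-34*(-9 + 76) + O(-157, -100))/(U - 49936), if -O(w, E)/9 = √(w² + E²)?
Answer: 2278/49311 + √34649/5479 ≈ 0.080170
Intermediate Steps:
O(w, E) = -9*√(E² + w²) (O(w, E) = -9*√(w² + E²) = -9*√(E² + w²))
U = 625 (U = (101 - 76)² = 25² = 625)
(-34*(-9 + 76) + O(-157, -100))/(U - 49936) = (-34*(-9 + 76) - 9*√((-100)² + (-157)²))/(625 - 49936) = (-34*67 - 9*√(10000 + 24649))/(-49311) = (-2278 - 9*√34649)*(-1/49311) = 2278/49311 + √34649/5479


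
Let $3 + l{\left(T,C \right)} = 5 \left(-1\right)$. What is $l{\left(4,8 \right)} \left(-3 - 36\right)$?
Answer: $312$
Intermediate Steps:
$l{\left(T,C \right)} = -8$ ($l{\left(T,C \right)} = -3 + 5 \left(-1\right) = -3 - 5 = -8$)
$l{\left(4,8 \right)} \left(-3 - 36\right) = - 8 \left(-3 - 36\right) = \left(-8\right) \left(-39\right) = 312$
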